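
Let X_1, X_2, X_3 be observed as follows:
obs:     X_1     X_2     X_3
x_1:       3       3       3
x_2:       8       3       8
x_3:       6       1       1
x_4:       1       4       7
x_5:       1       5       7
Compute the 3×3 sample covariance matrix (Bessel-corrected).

Step 1 — column means:
  mean(X_1) = (3 + 8 + 6 + 1 + 1) / 5 = 19/5 = 3.8
  mean(X_2) = (3 + 3 + 1 + 4 + 5) / 5 = 16/5 = 3.2
  mean(X_3) = (3 + 8 + 1 + 7 + 7) / 5 = 26/5 = 5.2

Step 2 — sample covariance S[i,j] = (1/(n-1)) · Σ_k (x_{k,i} - mean_i) · (x_{k,j} - mean_j), with n-1 = 4.
  S[X_1,X_1] = ((-0.8)·(-0.8) + (4.2)·(4.2) + (2.2)·(2.2) + (-2.8)·(-2.8) + (-2.8)·(-2.8)) / 4 = 38.8/4 = 9.7
  S[X_1,X_2] = ((-0.8)·(-0.2) + (4.2)·(-0.2) + (2.2)·(-2.2) + (-2.8)·(0.8) + (-2.8)·(1.8)) / 4 = -12.8/4 = -3.2
  S[X_1,X_3] = ((-0.8)·(-2.2) + (4.2)·(2.8) + (2.2)·(-4.2) + (-2.8)·(1.8) + (-2.8)·(1.8)) / 4 = -5.8/4 = -1.45
  S[X_2,X_2] = ((-0.2)·(-0.2) + (-0.2)·(-0.2) + (-2.2)·(-2.2) + (0.8)·(0.8) + (1.8)·(1.8)) / 4 = 8.8/4 = 2.2
  S[X_2,X_3] = ((-0.2)·(-2.2) + (-0.2)·(2.8) + (-2.2)·(-4.2) + (0.8)·(1.8) + (1.8)·(1.8)) / 4 = 13.8/4 = 3.45
  S[X_3,X_3] = ((-2.2)·(-2.2) + (2.8)·(2.8) + (-4.2)·(-4.2) + (1.8)·(1.8) + (1.8)·(1.8)) / 4 = 36.8/4 = 9.2

S is symmetric (S[j,i] = S[i,j]). Assembling:

S = [[9.7, -3.2, -1.45],
 [-3.2, 2.2, 3.45],
 [-1.45, 3.45, 9.2]]


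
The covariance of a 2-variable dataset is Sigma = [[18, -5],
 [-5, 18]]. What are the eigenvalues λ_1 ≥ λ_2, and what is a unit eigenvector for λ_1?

Step 1 — characteristic polynomial of 2×2 Sigma:
  det(Sigma - λI) = λ² - trace · λ + det = 0.
  trace = 18 + 18 = 36, det = 18·18 - (-5)² = 299.
Step 2 — discriminant:
  Δ = trace² - 4·det = 1296 - 1196 = 100.
Step 3 — eigenvalues:
  λ = (trace ± √Δ)/2 = (36 ± 10)/2,
  λ_1 = 23,  λ_2 = 13.

Step 4 — unit eigenvector for λ_1: solve (Sigma - λ_1 I)v = 0. First row:
  (18 - 23)·v_x + (-5)·v_y = 0, i.e. (-5)·v_x + (-5)·v_y = 0,
  so v ∝ (b, λ_1 - a) = (-5, 5); multiply by -1 so the first entry is positive: u = (5, -5).
  ||u|| = √((5)² + (-5)²) = √(50) ≈ 7.0711,
  v_1 = u/||u|| ≈ (0.7071, -0.7071) (||v_1|| = 1).

λ_1 = 23,  λ_2 = 13;  v_1 ≈ (0.7071, -0.7071)


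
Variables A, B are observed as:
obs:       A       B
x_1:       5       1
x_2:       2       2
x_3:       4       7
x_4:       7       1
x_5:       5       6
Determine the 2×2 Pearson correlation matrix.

Step 1 — column means:
  mean(A) = (5 + 2 + 4 + 7 + 5) / 5 = 23/5 = 4.6
  mean(B) = (1 + 2 + 7 + 1 + 6) / 5 = 17/5 = 3.4

Step 2 — sample variances and covariances s[i,j] = (1/(n-1)) · Σ_k (x_{k,i} - mean_i) · (x_{k,j} - mean_j), with n-1 = 4:
  s[A,A] = ((0.4)·(0.4) + (-2.6)·(-2.6) + (-0.6)·(-0.6) + (2.4)·(2.4) + (0.4)·(0.4)) / 4 = 13.2/4 = 3.3
  s[A,B] = ((0.4)·(-2.4) + (-2.6)·(-1.4) + (-0.6)·(3.6) + (2.4)·(-2.4) + (0.4)·(2.6)) / 4 = -4.2/4 = -1.05
  s[B,B] = ((-2.4)·(-2.4) + (-1.4)·(-1.4) + (3.6)·(3.6) + (-2.4)·(-2.4) + (2.6)·(2.6)) / 4 = 33.2/4 = 8.3
  Sample standard deviations s_i = √(s[i,i]):
  s(A) = √(3.3) = 1.8166
  s(B) = √(8.3) = 2.881

Step 3 — r_{ij} = s_{ij} / (s_i · s_j):
  r[A,A] = 1 (diagonal).
  r[A,B] = -1.05 / (1.8166 · 2.881) = -1.05 / 5.2335 = -0.2006
  r[B,B] = 1 (diagonal).

R is symmetric with unit diagonal. Assembling:

R = [[1, -0.2006],
 [-0.2006, 1]]


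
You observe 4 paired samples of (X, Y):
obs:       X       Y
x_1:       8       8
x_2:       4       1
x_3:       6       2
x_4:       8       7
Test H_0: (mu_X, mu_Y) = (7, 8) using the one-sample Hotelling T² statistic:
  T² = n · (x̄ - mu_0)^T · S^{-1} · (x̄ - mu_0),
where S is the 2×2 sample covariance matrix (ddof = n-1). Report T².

Step 1 — sample mean vector:
  mean(X) = (8 + 4 + 6 + 8) / 4 = 26/4 = 6.5
  mean(Y) = (8 + 1 + 2 + 7) / 4 = 18/4 = 4.5
  x̄ = (6.5, 4.5),  deviation x̄ - mu_0 = (6.5, 4.5) - (7, 8) = (-0.5, -3.5).

Step 2 — sample covariance matrix, S[i,j] = (1/(n-1)) · Σ_k (x_{k,i} - mean_i) · (x_{k,j} - mean_j), divisor n-1 = 3:
  S[X,X] = ((1.5)·(1.5) + (-2.5)·(-2.5) + (-0.5)·(-0.5) + (1.5)·(1.5)) / 3 = 11/3 = 3.6667
  S[X,Y] = ((1.5)·(3.5) + (-2.5)·(-3.5) + (-0.5)·(-2.5) + (1.5)·(2.5)) / 3 = 19/3 = 6.3333
  S[Y,Y] = ((3.5)·(3.5) + (-3.5)·(-3.5) + (-2.5)·(-2.5) + (2.5)·(2.5)) / 3 = 37/3 = 12.3333
  S = [[3.6667, 6.3333],
 [6.3333, 12.3333]].

Step 3 — invert S. det(S) = 3.6667·12.3333 - (6.3333)² = 5.1111.
  S^{-1} = (1/det) · [[d, -b], [-b, a]] = [[2.413, -1.2391],
 [-1.2391, 0.7174]].

Step 4 — quadratic form (x̄ - mu_0)^T · S^{-1} · (x̄ - mu_0):
  S^{-1} · (x̄ - mu_0) = (3.1304, -1.8913),
  (x̄ - mu_0)^T · [...] = (-0.5)·(3.1304) + (-3.5)·(-1.8913) = 5.0543.

Step 5 — scale by n: T² = 4 · 5.0543 = 20.2174.

T² ≈ 20.2174


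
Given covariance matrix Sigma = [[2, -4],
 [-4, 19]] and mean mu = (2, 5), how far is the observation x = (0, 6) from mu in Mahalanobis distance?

Step 1 — centre the observation: (x - mu) = (-2, 1).

Step 2 — invert Sigma. det(Sigma) = 2·19 - (-4)² = 22.
  Sigma^{-1} = (1/det) · [[d, -b], [-b, a]] = [[0.8636, 0.1818],
 [0.1818, 0.0909]].

Step 3 — form the quadratic (x - mu)^T · Sigma^{-1} · (x - mu):
  Sigma^{-1} · (x - mu) = (-1.5455, -0.2727).
  (x - mu)^T · [Sigma^{-1} · (x - mu)] = (-2)·(-1.5455) + (1)·(-0.2727) = 2.8182.

Step 4 — take square root: d = √(2.8182) ≈ 1.6787.

d(x, mu) = √(2.8182) ≈ 1.6787


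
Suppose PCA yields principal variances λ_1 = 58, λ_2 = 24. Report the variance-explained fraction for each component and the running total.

Step 1 — total variance = trace(Sigma) = Σ λ_i = 58 + 24 = 82.

Step 2 — fraction explained by component i = λ_i / Σ λ:
  PC1: 58/82 = 0.7073
  PC2: 24/82 = 0.2927

Step 3 — cumulative fraction after k components = (λ_1 + ... + λ_k) / Σ λ:
  k = 1: 58/82 = 0.7073
  k = 2: (58 + 24)/82 = 82/82 = 1

Summary (fraction, with percent):

explained: PC1 0.7073 (70.73%), PC2 0.2927 (29.27%);  cumulative: 0.7073, 1


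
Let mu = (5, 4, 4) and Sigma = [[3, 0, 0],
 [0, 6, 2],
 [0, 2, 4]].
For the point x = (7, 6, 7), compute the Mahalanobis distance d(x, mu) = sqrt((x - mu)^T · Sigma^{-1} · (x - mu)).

Step 1 — centre the observation: (x - mu) = (2, 2, 3).

Step 2 — invert Sigma (cofactor / det for 3×3, or solve directly):
  Sigma^{-1} = [[0.3333, 0, 0],
 [0, 0.2, -0.1],
 [0, -0.1, 0.3]].

Step 3 — form the quadratic (x - mu)^T · Sigma^{-1} · (x - mu):
  Sigma^{-1} · (x - mu) = (0.6667, 0.1, 0.7).
  (x - mu)^T · [Sigma^{-1} · (x - mu)] = (2)·(0.6667) + (2)·(0.1) + (3)·(0.7) = 3.6333.

Step 4 — take square root: d = √(3.6333) ≈ 1.9061.

d(x, mu) = √(3.6333) ≈ 1.9061


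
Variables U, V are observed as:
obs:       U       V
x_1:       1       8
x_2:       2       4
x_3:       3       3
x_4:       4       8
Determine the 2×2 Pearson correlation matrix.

Step 1 — column means:
  mean(U) = (1 + 2 + 3 + 4) / 4 = 10/4 = 2.5
  mean(V) = (8 + 4 + 3 + 8) / 4 = 23/4 = 5.75

Step 2 — sample variances and covariances s[i,j] = (1/(n-1)) · Σ_k (x_{k,i} - mean_i) · (x_{k,j} - mean_j), with n-1 = 3:
  s[U,U] = ((-1.5)·(-1.5) + (-0.5)·(-0.5) + (0.5)·(0.5) + (1.5)·(1.5)) / 3 = 5/3 = 1.6667
  s[U,V] = ((-1.5)·(2.25) + (-0.5)·(-1.75) + (0.5)·(-2.75) + (1.5)·(2.25)) / 3 = -0.5/3 = -0.1667
  s[V,V] = ((2.25)·(2.25) + (-1.75)·(-1.75) + (-2.75)·(-2.75) + (2.25)·(2.25)) / 3 = 20.75/3 = 6.9167
  Sample standard deviations s_i = √(s[i,i]):
  s(U) = √(1.6667) = 1.291
  s(V) = √(6.9167) = 2.63

Step 3 — r_{ij} = s_{ij} / (s_i · s_j):
  r[U,U] = 1 (diagonal).
  r[U,V] = -0.1667 / (1.291 · 2.63) = -0.1667 / 3.3953 = -0.0491
  r[V,V] = 1 (diagonal).

R is symmetric with unit diagonal. Assembling:

R = [[1, -0.0491],
 [-0.0491, 1]]


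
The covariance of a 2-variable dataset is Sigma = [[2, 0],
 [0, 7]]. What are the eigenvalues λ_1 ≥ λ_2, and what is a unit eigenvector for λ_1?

Step 1 — characteristic polynomial of 2×2 Sigma:
  det(Sigma - λI) = λ² - trace · λ + det = 0.
  trace = 2 + 7 = 9, det = 2·7 - (0)² = 14.
Step 2 — discriminant:
  Δ = trace² - 4·det = 81 - 56 = 25.
Step 3 — eigenvalues:
  λ = (trace ± √Δ)/2 = (9 ± 5)/2,
  λ_1 = 7,  λ_2 = 2.

Step 4 — unit eigenvector for λ_1: Sigma is diagonal, so its eigenvectors are the coordinate axes. λ_1 = 7 is the diagonal entry on the second coordinate axis, hence
  v_1 = (0, 1) (||v_1|| = 1).

λ_1 = 7,  λ_2 = 2;  v_1 ≈ (0, 1)


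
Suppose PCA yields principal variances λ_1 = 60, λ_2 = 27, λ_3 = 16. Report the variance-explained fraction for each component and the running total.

Step 1 — total variance = trace(Sigma) = Σ λ_i = 60 + 27 + 16 = 103.

Step 2 — fraction explained by component i = λ_i / Σ λ:
  PC1: 60/103 = 0.5825
  PC2: 27/103 = 0.2621
  PC3: 16/103 = 0.1553

Step 3 — cumulative fraction after k components = (λ_1 + ... + λ_k) / Σ λ:
  k = 1: 60/103 = 0.5825
  k = 2: (60 + 27)/103 = 87/103 = 0.8447
  k = 3: (60 + 27 + 16)/103 = 103/103 = 1

Summary (fraction, with percent):

explained: PC1 0.5825 (58.25%), PC2 0.2621 (26.21%), PC3 0.1553 (15.53%);  cumulative: 0.5825, 0.8447, 1


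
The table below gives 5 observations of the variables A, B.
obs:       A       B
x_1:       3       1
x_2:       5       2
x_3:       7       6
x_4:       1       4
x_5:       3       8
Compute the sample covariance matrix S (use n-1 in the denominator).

Step 1 — column means:
  mean(A) = (3 + 5 + 7 + 1 + 3) / 5 = 19/5 = 3.8
  mean(B) = (1 + 2 + 6 + 4 + 8) / 5 = 21/5 = 4.2

Step 2 — sample covariance S[i,j] = (1/(n-1)) · Σ_k (x_{k,i} - mean_i) · (x_{k,j} - mean_j), with n-1 = 4.
  S[A,A] = ((-0.8)·(-0.8) + (1.2)·(1.2) + (3.2)·(3.2) + (-2.8)·(-2.8) + (-0.8)·(-0.8)) / 4 = 20.8/4 = 5.2
  S[A,B] = ((-0.8)·(-3.2) + (1.2)·(-2.2) + (3.2)·(1.8) + (-2.8)·(-0.2) + (-0.8)·(3.8)) / 4 = 3.2/4 = 0.8
  S[B,B] = ((-3.2)·(-3.2) + (-2.2)·(-2.2) + (1.8)·(1.8) + (-0.2)·(-0.2) + (3.8)·(3.8)) / 4 = 32.8/4 = 8.2

S is symmetric (S[j,i] = S[i,j]). Assembling:

S = [[5.2, 0.8],
 [0.8, 8.2]]


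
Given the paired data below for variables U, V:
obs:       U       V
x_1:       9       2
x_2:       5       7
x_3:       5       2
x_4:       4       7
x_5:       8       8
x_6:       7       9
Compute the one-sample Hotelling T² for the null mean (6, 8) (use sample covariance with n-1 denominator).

Step 1 — sample mean vector:
  mean(U) = (9 + 5 + 5 + 4 + 8 + 7) / 6 = 38/6 = 6.3333
  mean(V) = (2 + 7 + 2 + 7 + 8 + 9) / 6 = 35/6 = 5.8333
  x̄ = (6.3333, 5.8333),  deviation x̄ - mu_0 = (6.3333, 5.8333) - (6, 8) = (0.3333, -2.1667).

Step 2 — sample covariance matrix, S[i,j] = (1/(n-1)) · Σ_k (x_{k,i} - mean_i) · (x_{k,j} - mean_j), divisor n-1 = 5:
  S[U,U] = ((2.6667)·(2.6667) + (-1.3333)·(-1.3333) + (-1.3333)·(-1.3333) + (-2.3333)·(-2.3333) + (1.6667)·(1.6667) + (0.6667)·(0.6667)) / 5 = 19.3333/5 = 3.8667
  S[U,V] = ((2.6667)·(-3.8333) + (-1.3333)·(1.1667) + (-1.3333)·(-3.8333) + (-2.3333)·(1.1667) + (1.6667)·(2.1667) + (0.6667)·(3.1667)) / 5 = -3.6667/5 = -0.7333
  S[V,V] = ((-3.8333)·(-3.8333) + (1.1667)·(1.1667) + (-3.8333)·(-3.8333) + (1.1667)·(1.1667) + (2.1667)·(2.1667) + (3.1667)·(3.1667)) / 5 = 46.8333/5 = 9.3667
  S = [[3.8667, -0.7333],
 [-0.7333, 9.3667]].

Step 3 — invert S. det(S) = 3.8667·9.3667 - (-0.7333)² = 35.68.
  S^{-1} = (1/det) · [[d, -b], [-b, a]] = [[0.2625, 0.0206],
 [0.0206, 0.1084]].

Step 4 — quadratic form (x̄ - mu_0)^T · S^{-1} · (x̄ - mu_0):
  S^{-1} · (x̄ - mu_0) = (0.043, -0.228),
  (x̄ - mu_0)^T · [...] = (0.3333)·(0.043) + (-2.1667)·(-0.228) = 0.5082.

Step 5 — scale by n: T² = 6 · 0.5082 = 3.0493.

T² ≈ 3.0493


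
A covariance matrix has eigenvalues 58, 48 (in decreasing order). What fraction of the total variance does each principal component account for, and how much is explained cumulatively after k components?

Step 1 — total variance = trace(Sigma) = Σ λ_i = 58 + 48 = 106.

Step 2 — fraction explained by component i = λ_i / Σ λ:
  PC1: 58/106 = 0.5472
  PC2: 48/106 = 0.4528

Step 3 — cumulative fraction after k components = (λ_1 + ... + λ_k) / Σ λ:
  k = 1: 58/106 = 0.5472
  k = 2: (58 + 48)/106 = 106/106 = 1

Summary (fraction, with percent):

explained: PC1 0.5472 (54.72%), PC2 0.4528 (45.28%);  cumulative: 0.5472, 1


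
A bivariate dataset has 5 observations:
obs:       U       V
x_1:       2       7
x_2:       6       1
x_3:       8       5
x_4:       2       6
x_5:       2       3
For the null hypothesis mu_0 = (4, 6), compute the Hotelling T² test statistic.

Step 1 — sample mean vector:
  mean(U) = (2 + 6 + 8 + 2 + 2) / 5 = 20/5 = 4
  mean(V) = (7 + 1 + 5 + 6 + 3) / 5 = 22/5 = 4.4
  x̄ = (4, 4.4),  deviation x̄ - mu_0 = (4, 4.4) - (4, 6) = (0, -1.6).

Step 2 — sample covariance matrix, S[i,j] = (1/(n-1)) · Σ_k (x_{k,i} - mean_i) · (x_{k,j} - mean_j), divisor n-1 = 4:
  S[U,U] = ((-2)·(-2) + (2)·(2) + (4)·(4) + (-2)·(-2) + (-2)·(-2)) / 4 = 32/4 = 8
  S[U,V] = ((-2)·(2.6) + (2)·(-3.4) + (4)·(0.6) + (-2)·(1.6) + (-2)·(-1.4)) / 4 = -10/4 = -2.5
  S[V,V] = ((2.6)·(2.6) + (-3.4)·(-3.4) + (0.6)·(0.6) + (1.6)·(1.6) + (-1.4)·(-1.4)) / 4 = 23.2/4 = 5.8
  S = [[8, -2.5],
 [-2.5, 5.8]].

Step 3 — invert S. det(S) = 8·5.8 - (-2.5)² = 40.15.
  S^{-1} = (1/det) · [[d, -b], [-b, a]] = [[0.1445, 0.0623],
 [0.0623, 0.1993]].

Step 4 — quadratic form (x̄ - mu_0)^T · S^{-1} · (x̄ - mu_0):
  S^{-1} · (x̄ - mu_0) = (-0.0996, -0.3188),
  (x̄ - mu_0)^T · [...] = (0)·(-0.0996) + (-1.6)·(-0.3188) = 0.5101.

Step 5 — scale by n: T² = 5 · 0.5101 = 2.5504.

T² ≈ 2.5504


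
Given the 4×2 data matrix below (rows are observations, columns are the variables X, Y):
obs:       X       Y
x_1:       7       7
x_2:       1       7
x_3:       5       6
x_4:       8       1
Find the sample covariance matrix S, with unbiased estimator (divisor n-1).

Step 1 — column means:
  mean(X) = (7 + 1 + 5 + 8) / 4 = 21/4 = 5.25
  mean(Y) = (7 + 7 + 6 + 1) / 4 = 21/4 = 5.25

Step 2 — sample covariance S[i,j] = (1/(n-1)) · Σ_k (x_{k,i} - mean_i) · (x_{k,j} - mean_j), with n-1 = 3.
  S[X,X] = ((1.75)·(1.75) + (-4.25)·(-4.25) + (-0.25)·(-0.25) + (2.75)·(2.75)) / 3 = 28.75/3 = 9.5833
  S[X,Y] = ((1.75)·(1.75) + (-4.25)·(1.75) + (-0.25)·(0.75) + (2.75)·(-4.25)) / 3 = -16.25/3 = -5.4167
  S[Y,Y] = ((1.75)·(1.75) + (1.75)·(1.75) + (0.75)·(0.75) + (-4.25)·(-4.25)) / 3 = 24.75/3 = 8.25

S is symmetric (S[j,i] = S[i,j]). Assembling:

S = [[9.5833, -5.4167],
 [-5.4167, 8.25]]


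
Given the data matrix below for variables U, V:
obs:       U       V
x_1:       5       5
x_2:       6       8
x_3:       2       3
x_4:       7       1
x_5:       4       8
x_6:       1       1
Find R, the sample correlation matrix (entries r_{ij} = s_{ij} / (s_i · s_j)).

Step 1 — column means:
  mean(U) = (5 + 6 + 2 + 7 + 4 + 1) / 6 = 25/6 = 4.1667
  mean(V) = (5 + 8 + 3 + 1 + 8 + 1) / 6 = 26/6 = 4.3333

Step 2 — sample variances and covariances s[i,j] = (1/(n-1)) · Σ_k (x_{k,i} - mean_i) · (x_{k,j} - mean_j), with n-1 = 5:
  s[U,U] = ((0.8333)·(0.8333) + (1.8333)·(1.8333) + (-2.1667)·(-2.1667) + (2.8333)·(2.8333) + (-0.1667)·(-0.1667) + (-3.1667)·(-3.1667)) / 5 = 26.8333/5 = 5.3667
  s[U,V] = ((0.8333)·(0.6667) + (1.8333)·(3.6667) + (-2.1667)·(-1.3333) + (2.8333)·(-3.3333) + (-0.1667)·(3.6667) + (-3.1667)·(-3.3333)) / 5 = 10.6667/5 = 2.1333
  s[V,V] = ((0.6667)·(0.6667) + (3.6667)·(3.6667) + (-1.3333)·(-1.3333) + (-3.3333)·(-3.3333) + (3.6667)·(3.6667) + (-3.3333)·(-3.3333)) / 5 = 51.3333/5 = 10.2667
  Sample standard deviations s_i = √(s[i,i]):
  s(U) = √(5.3667) = 2.3166
  s(V) = √(10.2667) = 3.2042

Step 3 — r_{ij} = s_{ij} / (s_i · s_j):
  r[U,U] = 1 (diagonal).
  r[U,V] = 2.1333 / (2.3166 · 3.2042) = 2.1333 / 7.4228 = 0.2874
  r[V,V] = 1 (diagonal).

R is symmetric with unit diagonal. Assembling:

R = [[1, 0.2874],
 [0.2874, 1]]


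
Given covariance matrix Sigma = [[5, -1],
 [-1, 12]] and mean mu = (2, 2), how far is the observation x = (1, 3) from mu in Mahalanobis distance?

Step 1 — centre the observation: (x - mu) = (-1, 1).

Step 2 — invert Sigma. det(Sigma) = 5·12 - (-1)² = 59.
  Sigma^{-1} = (1/det) · [[d, -b], [-b, a]] = [[0.2034, 0.0169],
 [0.0169, 0.0847]].

Step 3 — form the quadratic (x - mu)^T · Sigma^{-1} · (x - mu):
  Sigma^{-1} · (x - mu) = (-0.1864, 0.0678).
  (x - mu)^T · [Sigma^{-1} · (x - mu)] = (-1)·(-0.1864) + (1)·(0.0678) = 0.2542.

Step 4 — take square root: d = √(0.2542) ≈ 0.5042.

d(x, mu) = √(0.2542) ≈ 0.5042


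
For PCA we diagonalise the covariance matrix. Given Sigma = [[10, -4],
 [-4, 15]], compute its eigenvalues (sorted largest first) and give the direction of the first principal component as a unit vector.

Step 1 — characteristic polynomial of 2×2 Sigma:
  det(Sigma - λI) = λ² - trace · λ + det = 0.
  trace = 10 + 15 = 25, det = 10·15 - (-4)² = 134.
Step 2 — discriminant:
  Δ = trace² - 4·det = 625 - 536 = 89.
Step 3 — eigenvalues:
  λ = (trace ± √Δ)/2 = (25 ± 9.434)/2,
  λ_1 = 17.217,  λ_2 = 7.783.

Step 4 — unit eigenvector for λ_1: solve (Sigma - λ_1 I)v = 0. First row:
  (10 - 17.217)·v_x + (-4)·v_y = 0, i.e. (-7.217)·v_x + (-4)·v_y = 0,
  so v ∝ (b, λ_1 - a) = (-4, 7.217); multiply by -1 so the first entry is positive: u = (4, -7.217).
  ||u|| = √((4)² + (-7.217)²) = √(68.085) ≈ 8.2514,
  v_1 = u/||u|| ≈ (0.4848, -0.8746) (||v_1|| = 1).

λ_1 = 17.217,  λ_2 = 7.783;  v_1 ≈ (0.4848, -0.8746)


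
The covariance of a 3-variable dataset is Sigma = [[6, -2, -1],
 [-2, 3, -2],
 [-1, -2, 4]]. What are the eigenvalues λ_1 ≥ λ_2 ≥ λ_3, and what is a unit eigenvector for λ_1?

Step 1 — characteristic polynomial p(λ) = det(λI - Sigma) = λ³ - tr·λ² + c_1·λ - det, where tr = trace, c_1 = sum of the principal 2×2 minors, det = det(Sigma):
  tr = 6 + 3 + 4 = 13,
  c_1 = (6·3 - (-2)²) + (6·4 - (-1)²) + (3·4 - (-2)²) = 14 + 23 + 8 = 45,
  det = 6·(3·4 - (-2)²) - (-2)·((-2)·4 - (-2)·(-1)) + (-1)·((-2)·(-2) - 3·(-1)) = 6·(8) - (-2)·(-10) + (-1)·(7) = 21.
  So p(λ) = λ³ - 13λ² + 45λ - 21.
Step 2 — look for an integer root (rational root theorem: any rational root is an integer divisor of 21). Testing λ = 7:
  p(7) = 343 - 637 + 315 - 21 = 0  ✓
  Dividing out (λ - 7): p(λ) = (λ - 7)(λ² - 6λ + 3).
Step 3 — remaining eigenvalues from the quadratic λ² - 6λ + 3 = 0:
  Δ = 6² - 4·3 = 36 - 12 = 24,  λ = (6 ± √24)/2 = (6 ± 4.899)/2 ≈ 5.4495 or 0.5505.
  Sorted: λ_1 = 7,  λ_2 = 5.4495,  λ_3 = 0.5505  (check: sum = 13 = tr ✓).

Step 4 — unit eigenvector for λ_1 = 7: v spans the null space of (Sigma - λ_1 I), whose rows are
  r_1 = (-1, -2, -1),  r_2 = (-2, -4, -2),  r_3 = (-1, -2, -3).
  v is orthogonal to every row, so take v ∝ r_1 × r_3 = ((-2)·(-3) - (-1)·(-2), (-1)·(-1) - (-1)·(-3), (-1)·(-2) - (-2)·(-1)) = (4, -2, 0).
  Rescale (divide by 2): u = (2, -1, 0).
  ||u|| = √((2)² + (-1)² + (0)²) = √(5) ≈ 2.2361,  v_1 = u/||u|| ≈ (0.8944, -0.4472, 0) (||v_1|| = 1).

λ_1 = 7,  λ_2 = 5.4495,  λ_3 = 0.5505;  v_1 ≈ (0.8944, -0.4472, 0)


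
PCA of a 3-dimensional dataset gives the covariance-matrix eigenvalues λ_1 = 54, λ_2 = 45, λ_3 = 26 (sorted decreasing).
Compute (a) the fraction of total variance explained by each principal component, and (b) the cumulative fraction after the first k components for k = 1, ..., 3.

Step 1 — total variance = trace(Sigma) = Σ λ_i = 54 + 45 + 26 = 125.

Step 2 — fraction explained by component i = λ_i / Σ λ:
  PC1: 54/125 = 0.432
  PC2: 45/125 = 0.36
  PC3: 26/125 = 0.208

Step 3 — cumulative fraction after k components = (λ_1 + ... + λ_k) / Σ λ:
  k = 1: 54/125 = 0.432
  k = 2: (54 + 45)/125 = 99/125 = 0.792
  k = 3: (54 + 45 + 26)/125 = 125/125 = 1

Summary (fraction, with percent):

explained: PC1 0.432 (43.2%), PC2 0.36 (36%), PC3 0.208 (20.8%);  cumulative: 0.432, 0.792, 1


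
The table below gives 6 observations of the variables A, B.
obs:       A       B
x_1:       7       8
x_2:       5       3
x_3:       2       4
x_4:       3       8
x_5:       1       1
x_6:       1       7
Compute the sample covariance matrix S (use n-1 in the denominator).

Step 1 — column means:
  mean(A) = (7 + 5 + 2 + 3 + 1 + 1) / 6 = 19/6 = 3.1667
  mean(B) = (8 + 3 + 4 + 8 + 1 + 7) / 6 = 31/6 = 5.1667

Step 2 — sample covariance S[i,j] = (1/(n-1)) · Σ_k (x_{k,i} - mean_i) · (x_{k,j} - mean_j), with n-1 = 5.
  S[A,A] = ((3.8333)·(3.8333) + (1.8333)·(1.8333) + (-1.1667)·(-1.1667) + (-0.1667)·(-0.1667) + (-2.1667)·(-2.1667) + (-2.1667)·(-2.1667)) / 5 = 28.8333/5 = 5.7667
  S[A,B] = ((3.8333)·(2.8333) + (1.8333)·(-2.1667) + (-1.1667)·(-1.1667) + (-0.1667)·(2.8333) + (-2.1667)·(-4.1667) + (-2.1667)·(1.8333)) / 5 = 12.8333/5 = 2.5667
  S[B,B] = ((2.8333)·(2.8333) + (-2.1667)·(-2.1667) + (-1.1667)·(-1.1667) + (2.8333)·(2.8333) + (-4.1667)·(-4.1667) + (1.8333)·(1.8333)) / 5 = 42.8333/5 = 8.5667

S is symmetric (S[j,i] = S[i,j]). Assembling:

S = [[5.7667, 2.5667],
 [2.5667, 8.5667]]


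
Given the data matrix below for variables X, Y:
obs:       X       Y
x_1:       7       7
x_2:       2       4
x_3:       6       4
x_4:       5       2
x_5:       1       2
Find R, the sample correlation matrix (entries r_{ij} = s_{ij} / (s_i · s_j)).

Step 1 — column means:
  mean(X) = (7 + 2 + 6 + 5 + 1) / 5 = 21/5 = 4.2
  mean(Y) = (7 + 4 + 4 + 2 + 2) / 5 = 19/5 = 3.8

Step 2 — sample variances and covariances s[i,j] = (1/(n-1)) · Σ_k (x_{k,i} - mean_i) · (x_{k,j} - mean_j), with n-1 = 4:
  s[X,X] = ((2.8)·(2.8) + (-2.2)·(-2.2) + (1.8)·(1.8) + (0.8)·(0.8) + (-3.2)·(-3.2)) / 4 = 26.8/4 = 6.7
  s[X,Y] = ((2.8)·(3.2) + (-2.2)·(0.2) + (1.8)·(0.2) + (0.8)·(-1.8) + (-3.2)·(-1.8)) / 4 = 13.2/4 = 3.3
  s[Y,Y] = ((3.2)·(3.2) + (0.2)·(0.2) + (0.2)·(0.2) + (-1.8)·(-1.8) + (-1.8)·(-1.8)) / 4 = 16.8/4 = 4.2
  Sample standard deviations s_i = √(s[i,i]):
  s(X) = √(6.7) = 2.5884
  s(Y) = √(4.2) = 2.0494

Step 3 — r_{ij} = s_{ij} / (s_i · s_j):
  r[X,X] = 1 (diagonal).
  r[X,Y] = 3.3 / (2.5884 · 2.0494) = 3.3 / 5.3047 = 0.6221
  r[Y,Y] = 1 (diagonal).

R is symmetric with unit diagonal. Assembling:

R = [[1, 0.6221],
 [0.6221, 1]]


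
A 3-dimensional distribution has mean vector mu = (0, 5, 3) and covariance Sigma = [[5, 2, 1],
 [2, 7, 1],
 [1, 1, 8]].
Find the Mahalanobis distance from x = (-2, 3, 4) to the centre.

Step 1 — centre the observation: (x - mu) = (-2, -2, 1).

Step 2 — invert Sigma (cofactor / det for 3×3, or solve directly):
  Sigma^{-1} = [[0.2292, -0.0625, -0.0208],
 [-0.0625, 0.1625, -0.0125],
 [-0.0208, -0.0125, 0.1292]].

Step 3 — form the quadratic (x - mu)^T · Sigma^{-1} · (x - mu):
  Sigma^{-1} · (x - mu) = (-0.3542, -0.2125, 0.1958).
  (x - mu)^T · [Sigma^{-1} · (x - mu)] = (-2)·(-0.3542) + (-2)·(-0.2125) + (1)·(0.1958) = 1.3292.

Step 4 — take square root: d = √(1.3292) ≈ 1.1529.

d(x, mu) = √(1.3292) ≈ 1.1529


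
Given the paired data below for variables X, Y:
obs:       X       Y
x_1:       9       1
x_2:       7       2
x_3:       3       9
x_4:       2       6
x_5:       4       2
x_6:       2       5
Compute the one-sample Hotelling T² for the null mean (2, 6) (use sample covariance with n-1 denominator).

Step 1 — sample mean vector:
  mean(X) = (9 + 7 + 3 + 2 + 4 + 2) / 6 = 27/6 = 4.5
  mean(Y) = (1 + 2 + 9 + 6 + 2 + 5) / 6 = 25/6 = 4.1667
  x̄ = (4.5, 4.1667),  deviation x̄ - mu_0 = (4.5, 4.1667) - (2, 6) = (2.5, -1.8333).

Step 2 — sample covariance matrix, S[i,j] = (1/(n-1)) · Σ_k (x_{k,i} - mean_i) · (x_{k,j} - mean_j), divisor n-1 = 5:
  S[X,X] = ((4.5)·(4.5) + (2.5)·(2.5) + (-1.5)·(-1.5) + (-2.5)·(-2.5) + (-0.5)·(-0.5) + (-2.5)·(-2.5)) / 5 = 41.5/5 = 8.3
  S[X,Y] = ((4.5)·(-3.1667) + (2.5)·(-2.1667) + (-1.5)·(4.8333) + (-2.5)·(1.8333) + (-0.5)·(-2.1667) + (-2.5)·(0.8333)) / 5 = -32.5/5 = -6.5
  S[Y,Y] = ((-3.1667)·(-3.1667) + (-2.1667)·(-2.1667) + (4.8333)·(4.8333) + (1.8333)·(1.8333) + (-2.1667)·(-2.1667) + (0.8333)·(0.8333)) / 5 = 46.8333/5 = 9.3667
  S = [[8.3, -6.5],
 [-6.5, 9.3667]].

Step 3 — invert S. det(S) = 8.3·9.3667 - (-6.5)² = 35.4933.
  S^{-1} = (1/det) · [[d, -b], [-b, a]] = [[0.2639, 0.1831],
 [0.1831, 0.2338]].

Step 4 — quadratic form (x̄ - mu_0)^T · S^{-1} · (x̄ - mu_0):
  S^{-1} · (x̄ - mu_0) = (0.324, 0.0291),
  (x̄ - mu_0)^T · [...] = (2.5)·(0.324) + (-1.8333)·(0.0291) = 0.7566.

Step 5 — scale by n: T² = 6 · 0.7566 = 4.5398.

T² ≈ 4.5398


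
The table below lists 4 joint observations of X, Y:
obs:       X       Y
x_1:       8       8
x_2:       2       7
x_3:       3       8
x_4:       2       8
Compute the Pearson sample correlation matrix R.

Step 1 — column means:
  mean(X) = (8 + 2 + 3 + 2) / 4 = 15/4 = 3.75
  mean(Y) = (8 + 7 + 8 + 8) / 4 = 31/4 = 7.75

Step 2 — sample variances and covariances s[i,j] = (1/(n-1)) · Σ_k (x_{k,i} - mean_i) · (x_{k,j} - mean_j), with n-1 = 3:
  s[X,X] = ((4.25)·(4.25) + (-1.75)·(-1.75) + (-0.75)·(-0.75) + (-1.75)·(-1.75)) / 3 = 24.75/3 = 8.25
  s[X,Y] = ((4.25)·(0.25) + (-1.75)·(-0.75) + (-0.75)·(0.25) + (-1.75)·(0.25)) / 3 = 1.75/3 = 0.5833
  s[Y,Y] = ((0.25)·(0.25) + (-0.75)·(-0.75) + (0.25)·(0.25) + (0.25)·(0.25)) / 3 = 0.75/3 = 0.25
  Sample standard deviations s_i = √(s[i,i]):
  s(X) = √(8.25) = 2.8723
  s(Y) = √(0.25) = 0.5

Step 3 — r_{ij} = s_{ij} / (s_i · s_j):
  r[X,X] = 1 (diagonal).
  r[X,Y] = 0.5833 / (2.8723 · 0.5) = 0.5833 / 1.4361 = 0.4062
  r[Y,Y] = 1 (diagonal).

R is symmetric with unit diagonal. Assembling:

R = [[1, 0.4062],
 [0.4062, 1]]


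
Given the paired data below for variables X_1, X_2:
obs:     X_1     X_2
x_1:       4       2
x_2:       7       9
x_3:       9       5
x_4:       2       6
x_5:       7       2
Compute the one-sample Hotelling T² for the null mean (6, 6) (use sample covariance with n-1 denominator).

Step 1 — sample mean vector:
  mean(X_1) = (4 + 7 + 9 + 2 + 7) / 5 = 29/5 = 5.8
  mean(X_2) = (2 + 9 + 5 + 6 + 2) / 5 = 24/5 = 4.8
  x̄ = (5.8, 4.8),  deviation x̄ - mu_0 = (5.8, 4.8) - (6, 6) = (-0.2, -1.2).

Step 2 — sample covariance matrix, S[i,j] = (1/(n-1)) · Σ_k (x_{k,i} - mean_i) · (x_{k,j} - mean_j), divisor n-1 = 4:
  S[X_1,X_1] = ((-1.8)·(-1.8) + (1.2)·(1.2) + (3.2)·(3.2) + (-3.8)·(-3.8) + (1.2)·(1.2)) / 4 = 30.8/4 = 7.7
  S[X_1,X_2] = ((-1.8)·(-2.8) + (1.2)·(4.2) + (3.2)·(0.2) + (-3.8)·(1.2) + (1.2)·(-2.8)) / 4 = 2.8/4 = 0.7
  S[X_2,X_2] = ((-2.8)·(-2.8) + (4.2)·(4.2) + (0.2)·(0.2) + (1.2)·(1.2) + (-2.8)·(-2.8)) / 4 = 34.8/4 = 8.7
  S = [[7.7, 0.7],
 [0.7, 8.7]].

Step 3 — invert S. det(S) = 7.7·8.7 - (0.7)² = 66.5.
  S^{-1} = (1/det) · [[d, -b], [-b, a]] = [[0.1308, -0.0105],
 [-0.0105, 0.1158]].

Step 4 — quadratic form (x̄ - mu_0)^T · S^{-1} · (x̄ - mu_0):
  S^{-1} · (x̄ - mu_0) = (-0.0135, -0.1368),
  (x̄ - mu_0)^T · [...] = (-0.2)·(-0.0135) + (-1.2)·(-0.1368) = 0.1669.

Step 5 — scale by n: T² = 5 · 0.1669 = 0.8346.

T² ≈ 0.8346


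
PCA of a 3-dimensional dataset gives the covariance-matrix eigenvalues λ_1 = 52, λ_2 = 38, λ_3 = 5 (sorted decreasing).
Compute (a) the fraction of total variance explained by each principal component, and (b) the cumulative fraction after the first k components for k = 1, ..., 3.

Step 1 — total variance = trace(Sigma) = Σ λ_i = 52 + 38 + 5 = 95.

Step 2 — fraction explained by component i = λ_i / Σ λ:
  PC1: 52/95 = 0.5474
  PC2: 38/95 = 0.4
  PC3: 5/95 = 0.0526

Step 3 — cumulative fraction after k components = (λ_1 + ... + λ_k) / Σ λ:
  k = 1: 52/95 = 0.5474
  k = 2: (52 + 38)/95 = 90/95 = 0.9474
  k = 3: (52 + 38 + 5)/95 = 95/95 = 1

Summary (fraction, with percent):

explained: PC1 0.5474 (54.74%), PC2 0.4 (40%), PC3 0.0526 (5.26%);  cumulative: 0.5474, 0.9474, 1


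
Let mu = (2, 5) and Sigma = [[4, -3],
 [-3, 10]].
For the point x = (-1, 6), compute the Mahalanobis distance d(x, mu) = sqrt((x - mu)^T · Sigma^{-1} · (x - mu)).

Step 1 — centre the observation: (x - mu) = (-3, 1).

Step 2 — invert Sigma. det(Sigma) = 4·10 - (-3)² = 31.
  Sigma^{-1} = (1/det) · [[d, -b], [-b, a]] = [[0.3226, 0.0968],
 [0.0968, 0.129]].

Step 3 — form the quadratic (x - mu)^T · Sigma^{-1} · (x - mu):
  Sigma^{-1} · (x - mu) = (-0.871, -0.1613).
  (x - mu)^T · [Sigma^{-1} · (x - mu)] = (-3)·(-0.871) + (1)·(-0.1613) = 2.4516.

Step 4 — take square root: d = √(2.4516) ≈ 1.5658.

d(x, mu) = √(2.4516) ≈ 1.5658


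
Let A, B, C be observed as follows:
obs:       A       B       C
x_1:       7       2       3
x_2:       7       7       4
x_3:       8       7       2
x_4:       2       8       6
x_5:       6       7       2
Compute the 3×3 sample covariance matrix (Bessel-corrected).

Step 1 — column means:
  mean(A) = (7 + 7 + 8 + 2 + 6) / 5 = 30/5 = 6
  mean(B) = (2 + 7 + 7 + 8 + 7) / 5 = 31/5 = 6.2
  mean(C) = (3 + 4 + 2 + 6 + 2) / 5 = 17/5 = 3.4

Step 2 — sample covariance S[i,j] = (1/(n-1)) · Σ_k (x_{k,i} - mean_i) · (x_{k,j} - mean_j), with n-1 = 4.
  S[A,A] = ((1)·(1) + (1)·(1) + (2)·(2) + (-4)·(-4) + (0)·(0)) / 4 = 22/4 = 5.5
  S[A,B] = ((1)·(-4.2) + (1)·(0.8) + (2)·(0.8) + (-4)·(1.8) + (0)·(0.8)) / 4 = -9/4 = -2.25
  S[A,C] = ((1)·(-0.4) + (1)·(0.6) + (2)·(-1.4) + (-4)·(2.6) + (0)·(-1.4)) / 4 = -13/4 = -3.25
  S[B,B] = ((-4.2)·(-4.2) + (0.8)·(0.8) + (0.8)·(0.8) + (1.8)·(1.8) + (0.8)·(0.8)) / 4 = 22.8/4 = 5.7
  S[B,C] = ((-4.2)·(-0.4) + (0.8)·(0.6) + (0.8)·(-1.4) + (1.8)·(2.6) + (0.8)·(-1.4)) / 4 = 4.6/4 = 1.15
  S[C,C] = ((-0.4)·(-0.4) + (0.6)·(0.6) + (-1.4)·(-1.4) + (2.6)·(2.6) + (-1.4)·(-1.4)) / 4 = 11.2/4 = 2.8

S is symmetric (S[j,i] = S[i,j]). Assembling:

S = [[5.5, -2.25, -3.25],
 [-2.25, 5.7, 1.15],
 [-3.25, 1.15, 2.8]]


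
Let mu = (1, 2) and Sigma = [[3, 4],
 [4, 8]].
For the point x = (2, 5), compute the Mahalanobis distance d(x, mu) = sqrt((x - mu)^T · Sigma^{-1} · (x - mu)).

Step 1 — centre the observation: (x - mu) = (1, 3).

Step 2 — invert Sigma. det(Sigma) = 3·8 - (4)² = 8.
  Sigma^{-1} = (1/det) · [[d, -b], [-b, a]] = [[1, -0.5],
 [-0.5, 0.375]].

Step 3 — form the quadratic (x - mu)^T · Sigma^{-1} · (x - mu):
  Sigma^{-1} · (x - mu) = (-0.5, 0.625).
  (x - mu)^T · [Sigma^{-1} · (x - mu)] = (1)·(-0.5) + (3)·(0.625) = 1.375.

Step 4 — take square root: d = √(1.375) ≈ 1.1726.

d(x, mu) = √(1.375) ≈ 1.1726


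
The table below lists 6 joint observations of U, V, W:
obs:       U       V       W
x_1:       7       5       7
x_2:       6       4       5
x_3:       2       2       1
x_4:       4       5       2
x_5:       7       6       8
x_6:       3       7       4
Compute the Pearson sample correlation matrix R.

Step 1 — column means:
  mean(U) = (7 + 6 + 2 + 4 + 7 + 3) / 6 = 29/6 = 4.8333
  mean(V) = (5 + 4 + 2 + 5 + 6 + 7) / 6 = 29/6 = 4.8333
  mean(W) = (7 + 5 + 1 + 2 + 8 + 4) / 6 = 27/6 = 4.5

Step 2 — sample variances and covariances s[i,j] = (1/(n-1)) · Σ_k (x_{k,i} - mean_i) · (x_{k,j} - mean_j), with n-1 = 5:
  s[U,U] = ((2.1667)·(2.1667) + (1.1667)·(1.1667) + (-2.8333)·(-2.8333) + (-0.8333)·(-0.8333) + (2.1667)·(2.1667) + (-1.8333)·(-1.8333)) / 5 = 22.8333/5 = 4.5667
  s[U,V] = ((2.1667)·(0.1667) + (1.1667)·(-0.8333) + (-2.8333)·(-2.8333) + (-0.8333)·(0.1667) + (2.1667)·(1.1667) + (-1.8333)·(2.1667)) / 5 = 5.8333/5 = 1.1667
  s[U,W] = ((2.1667)·(2.5) + (1.1667)·(0.5) + (-2.8333)·(-3.5) + (-0.8333)·(-2.5) + (2.1667)·(3.5) + (-1.8333)·(-0.5)) / 5 = 26.5/5 = 5.3
  s[V,V] = ((0.1667)·(0.1667) + (-0.8333)·(-0.8333) + (-2.8333)·(-2.8333) + (0.1667)·(0.1667) + (1.1667)·(1.1667) + (2.1667)·(2.1667)) / 5 = 14.8333/5 = 2.9667
  s[V,W] = ((0.1667)·(2.5) + (-0.8333)·(0.5) + (-2.8333)·(-3.5) + (0.1667)·(-2.5) + (1.1667)·(3.5) + (2.1667)·(-0.5)) / 5 = 12.5/5 = 2.5
  s[W,W] = ((2.5)·(2.5) + (0.5)·(0.5) + (-3.5)·(-3.5) + (-2.5)·(-2.5) + (3.5)·(3.5) + (-0.5)·(-0.5)) / 5 = 37.5/5 = 7.5
  Sample standard deviations s_i = √(s[i,i]):
  s(U) = √(4.5667) = 2.137
  s(V) = √(2.9667) = 1.7224
  s(W) = √(7.5) = 2.7386

Step 3 — r_{ij} = s_{ij} / (s_i · s_j):
  r[U,U] = 1 (diagonal).
  r[U,V] = 1.1667 / (2.137 · 1.7224) = 1.1667 / 3.6807 = 0.317
  r[U,W] = 5.3 / (2.137 · 2.7386) = 5.3 / 5.8523 = 0.9056
  r[V,V] = 1 (diagonal).
  r[V,W] = 2.5 / (1.7224 · 2.7386) = 2.5 / 4.717 = 0.53
  r[W,W] = 1 (diagonal).

R is symmetric with unit diagonal. Assembling:

R = [[1, 0.317, 0.9056],
 [0.317, 1, 0.53],
 [0.9056, 0.53, 1]]


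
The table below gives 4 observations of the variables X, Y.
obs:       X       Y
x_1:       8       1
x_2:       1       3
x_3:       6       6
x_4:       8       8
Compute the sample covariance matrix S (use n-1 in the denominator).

Step 1 — column means:
  mean(X) = (8 + 1 + 6 + 8) / 4 = 23/4 = 5.75
  mean(Y) = (1 + 3 + 6 + 8) / 4 = 18/4 = 4.5

Step 2 — sample covariance S[i,j] = (1/(n-1)) · Σ_k (x_{k,i} - mean_i) · (x_{k,j} - mean_j), with n-1 = 3.
  S[X,X] = ((2.25)·(2.25) + (-4.75)·(-4.75) + (0.25)·(0.25) + (2.25)·(2.25)) / 3 = 32.75/3 = 10.9167
  S[X,Y] = ((2.25)·(-3.5) + (-4.75)·(-1.5) + (0.25)·(1.5) + (2.25)·(3.5)) / 3 = 7.5/3 = 2.5
  S[Y,Y] = ((-3.5)·(-3.5) + (-1.5)·(-1.5) + (1.5)·(1.5) + (3.5)·(3.5)) / 3 = 29/3 = 9.6667

S is symmetric (S[j,i] = S[i,j]). Assembling:

S = [[10.9167, 2.5],
 [2.5, 9.6667]]


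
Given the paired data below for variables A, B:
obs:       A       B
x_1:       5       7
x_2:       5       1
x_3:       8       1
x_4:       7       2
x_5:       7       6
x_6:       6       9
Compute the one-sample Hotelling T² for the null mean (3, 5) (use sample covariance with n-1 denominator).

Step 1 — sample mean vector:
  mean(A) = (5 + 5 + 8 + 7 + 7 + 6) / 6 = 38/6 = 6.3333
  mean(B) = (7 + 1 + 1 + 2 + 6 + 9) / 6 = 26/6 = 4.3333
  x̄ = (6.3333, 4.3333),  deviation x̄ - mu_0 = (6.3333, 4.3333) - (3, 5) = (3.3333, -0.6667).

Step 2 — sample covariance matrix, S[i,j] = (1/(n-1)) · Σ_k (x_{k,i} - mean_i) · (x_{k,j} - mean_j), divisor n-1 = 5:
  S[A,A] = ((-1.3333)·(-1.3333) + (-1.3333)·(-1.3333) + (1.6667)·(1.6667) + (0.6667)·(0.6667) + (0.6667)·(0.6667) + (-0.3333)·(-0.3333)) / 5 = 7.3333/5 = 1.4667
  S[A,B] = ((-1.3333)·(2.6667) + (-1.3333)·(-3.3333) + (1.6667)·(-3.3333) + (0.6667)·(-2.3333) + (0.6667)·(1.6667) + (-0.3333)·(4.6667)) / 5 = -6.6667/5 = -1.3333
  S[B,B] = ((2.6667)·(2.6667) + (-3.3333)·(-3.3333) + (-3.3333)·(-3.3333) + (-2.3333)·(-2.3333) + (1.6667)·(1.6667) + (4.6667)·(4.6667)) / 5 = 59.3333/5 = 11.8667
  S = [[1.4667, -1.3333],
 [-1.3333, 11.8667]].

Step 3 — invert S. det(S) = 1.4667·11.8667 - (-1.3333)² = 15.6267.
  S^{-1} = (1/det) · [[d, -b], [-b, a]] = [[0.7594, 0.0853],
 [0.0853, 0.0939]].

Step 4 — quadratic form (x̄ - mu_0)^T · S^{-1} · (x̄ - mu_0):
  S^{-1} · (x̄ - mu_0) = (2.4744, 0.2218),
  (x̄ - mu_0)^T · [...] = (3.3333)·(2.4744) + (-0.6667)·(0.2218) = 8.1001.

Step 5 — scale by n: T² = 6 · 8.1001 = 48.6007.

T² ≈ 48.6007


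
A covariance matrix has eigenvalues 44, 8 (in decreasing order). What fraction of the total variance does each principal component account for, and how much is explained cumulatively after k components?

Step 1 — total variance = trace(Sigma) = Σ λ_i = 44 + 8 = 52.

Step 2 — fraction explained by component i = λ_i / Σ λ:
  PC1: 44/52 = 0.8462
  PC2: 8/52 = 0.1538

Step 3 — cumulative fraction after k components = (λ_1 + ... + λ_k) / Σ λ:
  k = 1: 44/52 = 0.8462
  k = 2: (44 + 8)/52 = 52/52 = 1

Summary (fraction, with percent):

explained: PC1 0.8462 (84.62%), PC2 0.1538 (15.38%);  cumulative: 0.8462, 1


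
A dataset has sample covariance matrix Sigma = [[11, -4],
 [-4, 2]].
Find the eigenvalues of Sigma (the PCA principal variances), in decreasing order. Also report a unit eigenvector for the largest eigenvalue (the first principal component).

Step 1 — characteristic polynomial of 2×2 Sigma:
  det(Sigma - λI) = λ² - trace · λ + det = 0.
  trace = 11 + 2 = 13, det = 11·2 - (-4)² = 6.
Step 2 — discriminant:
  Δ = trace² - 4·det = 169 - 24 = 145.
Step 3 — eigenvalues:
  λ = (trace ± √Δ)/2 = (13 ± 12.0416)/2,
  λ_1 = 12.5208,  λ_2 = 0.4792.

Step 4 — unit eigenvector for λ_1: solve (Sigma - λ_1 I)v = 0. First row:
  (11 - 12.5208)·v_x + (-4)·v_y = 0, i.e. (-1.5208)·v_x + (-4)·v_y = 0,
  so v ∝ (b, λ_1 - a) = (-4, 1.5208); multiply by -1 so the first entry is positive: u = (4, -1.5208).
  ||u|| = √((4)² + (-1.5208)²) = √(18.3128) ≈ 4.2793,
  v_1 = u/||u|| ≈ (0.9347, -0.3554) (||v_1|| = 1).

λ_1 = 12.5208,  λ_2 = 0.4792;  v_1 ≈ (0.9347, -0.3554)


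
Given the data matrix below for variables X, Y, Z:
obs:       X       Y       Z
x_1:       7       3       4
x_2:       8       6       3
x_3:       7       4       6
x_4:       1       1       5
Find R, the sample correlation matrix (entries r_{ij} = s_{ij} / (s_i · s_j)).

Step 1 — column means:
  mean(X) = (7 + 8 + 7 + 1) / 4 = 23/4 = 5.75
  mean(Y) = (3 + 6 + 4 + 1) / 4 = 14/4 = 3.5
  mean(Z) = (4 + 3 + 6 + 5) / 4 = 18/4 = 4.5

Step 2 — sample variances and covariances s[i,j] = (1/(n-1)) · Σ_k (x_{k,i} - mean_i) · (x_{k,j} - mean_j), with n-1 = 3:
  s[X,X] = ((1.25)·(1.25) + (2.25)·(2.25) + (1.25)·(1.25) + (-4.75)·(-4.75)) / 3 = 30.75/3 = 10.25
  s[X,Y] = ((1.25)·(-0.5) + (2.25)·(2.5) + (1.25)·(0.5) + (-4.75)·(-2.5)) / 3 = 17.5/3 = 5.8333
  s[X,Z] = ((1.25)·(-0.5) + (2.25)·(-1.5) + (1.25)·(1.5) + (-4.75)·(0.5)) / 3 = -4.5/3 = -1.5
  s[Y,Y] = ((-0.5)·(-0.5) + (2.5)·(2.5) + (0.5)·(0.5) + (-2.5)·(-2.5)) / 3 = 13/3 = 4.3333
  s[Y,Z] = ((-0.5)·(-0.5) + (2.5)·(-1.5) + (0.5)·(1.5) + (-2.5)·(0.5)) / 3 = -4/3 = -1.3333
  s[Z,Z] = ((-0.5)·(-0.5) + (-1.5)·(-1.5) + (1.5)·(1.5) + (0.5)·(0.5)) / 3 = 5/3 = 1.6667
  Sample standard deviations s_i = √(s[i,i]):
  s(X) = √(10.25) = 3.2016
  s(Y) = √(4.3333) = 2.0817
  s(Z) = √(1.6667) = 1.291

Step 3 — r_{ij} = s_{ij} / (s_i · s_j):
  r[X,X] = 1 (diagonal).
  r[X,Y] = 5.8333 / (3.2016 · 2.0817) = 5.8333 / 6.6646 = 0.8753
  r[X,Z] = -1.5 / (3.2016 · 1.291) = -1.5 / 4.1332 = -0.3629
  r[Y,Y] = 1 (diagonal).
  r[Y,Z] = -1.3333 / (2.0817 · 1.291) = -1.3333 / 2.6874 = -0.4961
  r[Z,Z] = 1 (diagonal).

R is symmetric with unit diagonal. Assembling:

R = [[1, 0.8753, -0.3629],
 [0.8753, 1, -0.4961],
 [-0.3629, -0.4961, 1]]


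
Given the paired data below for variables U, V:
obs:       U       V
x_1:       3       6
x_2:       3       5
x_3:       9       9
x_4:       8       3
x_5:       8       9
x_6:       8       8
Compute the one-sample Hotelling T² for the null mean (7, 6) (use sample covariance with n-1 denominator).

Step 1 — sample mean vector:
  mean(U) = (3 + 3 + 9 + 8 + 8 + 8) / 6 = 39/6 = 6.5
  mean(V) = (6 + 5 + 9 + 3 + 9 + 8) / 6 = 40/6 = 6.6667
  x̄ = (6.5, 6.6667),  deviation x̄ - mu_0 = (6.5, 6.6667) - (7, 6) = (-0.5, 0.6667).

Step 2 — sample covariance matrix, S[i,j] = (1/(n-1)) · Σ_k (x_{k,i} - mean_i) · (x_{k,j} - mean_j), divisor n-1 = 5:
  S[U,U] = ((-3.5)·(-3.5) + (-3.5)·(-3.5) + (2.5)·(2.5) + (1.5)·(1.5) + (1.5)·(1.5) + (1.5)·(1.5)) / 5 = 37.5/5 = 7.5
  S[U,V] = ((-3.5)·(-0.6667) + (-3.5)·(-1.6667) + (2.5)·(2.3333) + (1.5)·(-3.6667) + (1.5)·(2.3333) + (1.5)·(1.3333)) / 5 = 14/5 = 2.8
  S[V,V] = ((-0.6667)·(-0.6667) + (-1.6667)·(-1.6667) + (2.3333)·(2.3333) + (-3.6667)·(-3.6667) + (2.3333)·(2.3333) + (1.3333)·(1.3333)) / 5 = 29.3333/5 = 5.8667
  S = [[7.5, 2.8],
 [2.8, 5.8667]].

Step 3 — invert S. det(S) = 7.5·5.8667 - (2.8)² = 36.16.
  S^{-1} = (1/det) · [[d, -b], [-b, a]] = [[0.1622, -0.0774],
 [-0.0774, 0.2074]].

Step 4 — quadratic form (x̄ - mu_0)^T · S^{-1} · (x̄ - mu_0):
  S^{-1} · (x̄ - mu_0) = (-0.1327, 0.177),
  (x̄ - mu_0)^T · [...] = (-0.5)·(-0.1327) + (0.6667)·(0.177) = 0.1844.

Step 5 — scale by n: T² = 6 · 0.1844 = 1.1062.

T² ≈ 1.1062


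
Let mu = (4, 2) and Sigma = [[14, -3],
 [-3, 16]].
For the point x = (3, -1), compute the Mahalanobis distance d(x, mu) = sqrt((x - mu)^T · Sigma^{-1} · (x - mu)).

Step 1 — centre the observation: (x - mu) = (-1, -3).

Step 2 — invert Sigma. det(Sigma) = 14·16 - (-3)² = 215.
  Sigma^{-1} = (1/det) · [[d, -b], [-b, a]] = [[0.0744, 0.014],
 [0.014, 0.0651]].

Step 3 — form the quadratic (x - mu)^T · Sigma^{-1} · (x - mu):
  Sigma^{-1} · (x - mu) = (-0.1163, -0.2093).
  (x - mu)^T · [Sigma^{-1} · (x - mu)] = (-1)·(-0.1163) + (-3)·(-0.2093) = 0.7442.

Step 4 — take square root: d = √(0.7442) ≈ 0.8627.

d(x, mu) = √(0.7442) ≈ 0.8627
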